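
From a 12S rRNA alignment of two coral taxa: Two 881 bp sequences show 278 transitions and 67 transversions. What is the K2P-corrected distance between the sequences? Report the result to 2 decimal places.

P = 278/881 ≈ 0.315551 and Q = 67/881 ≈ 0.07605.
Under the Kimura two-parameter model, d = −½ ln(1 − 2P − Q) − ¼ ln(1 − 2Q).
1 − 2P − Q = 0.292848, giving −½ ln(0.292848) = 0.614051.
1 − 2Q = 0.8479, giving −¼ ln(0.8479) = 0.041248.
d = 0.614051 + 0.041248 = 0.655299.

0.66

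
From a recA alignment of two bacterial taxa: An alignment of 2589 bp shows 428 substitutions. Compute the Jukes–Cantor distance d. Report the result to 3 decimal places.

p = 428/2589 ≈ 0.165315.
d = −(3/4) ln(1 − 4p/3) = −0.75 ln(1 − 0.22042) = −0.75 ln(0.77958)
  = −0.75 × (-0.249000) = 0.186750 substitutions/site.

0.187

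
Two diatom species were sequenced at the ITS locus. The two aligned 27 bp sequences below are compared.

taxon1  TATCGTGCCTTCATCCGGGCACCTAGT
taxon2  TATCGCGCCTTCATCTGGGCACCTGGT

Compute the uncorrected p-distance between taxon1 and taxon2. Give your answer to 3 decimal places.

0.111

The sequences differ at 3 of 27 positions (sites 6, 16, 25).
p = 3/27 = 0.111111… ≈ 0.111 (to 3 d.p.).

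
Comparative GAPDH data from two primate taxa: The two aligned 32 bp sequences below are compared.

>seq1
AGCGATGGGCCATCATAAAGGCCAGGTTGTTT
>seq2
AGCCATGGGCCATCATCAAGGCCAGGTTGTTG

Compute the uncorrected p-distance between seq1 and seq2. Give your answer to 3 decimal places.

The sequences differ at 3 of 32 positions (sites 4, 17, 32).
p = 3/32 = 0.09375 ≈ 0.094 (to 3 d.p.).

0.094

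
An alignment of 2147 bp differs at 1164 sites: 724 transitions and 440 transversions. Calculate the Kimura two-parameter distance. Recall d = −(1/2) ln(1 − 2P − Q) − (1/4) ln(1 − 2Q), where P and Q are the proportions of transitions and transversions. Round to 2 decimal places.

P = 724/2147 ≈ 0.337215 and Q = 440/2147 ≈ 0.204937.
Under the Kimura two-parameter model, d = −½ ln(1 − 2P − Q) − ¼ ln(1 − 2Q).
1 − 2P − Q = 0.120633, giving −½ ln(0.120633) = 1.057501.
1 − 2Q = 0.590126, giving −¼ ln(0.590126) = 0.131855.
d = 1.057501 + 0.131855 = 1.189356.

1.19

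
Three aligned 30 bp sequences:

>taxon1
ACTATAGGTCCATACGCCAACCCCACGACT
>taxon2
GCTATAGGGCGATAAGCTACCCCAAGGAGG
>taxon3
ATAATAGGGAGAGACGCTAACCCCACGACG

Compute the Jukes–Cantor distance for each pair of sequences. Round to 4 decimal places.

d(taxon1,taxon2) = 0.4408, d(taxon1,taxon3) = 0.3295, d(taxon2,taxon3) = 0.4408

taxon1–taxon2: 10/30 sites differ → p ≈ 0.333333, d = −0.75 ln(1 − 0.444444) = 0.440839 ≈ 0.4408.
taxon1–taxon3: 8/30 sites differ → p ≈ 0.266667, d = −0.75 ln(1 − 0.355556) = 0.329526 ≈ 0.3295.
taxon2–taxon3: 10/30 sites differ → p ≈ 0.333333, d = −0.75 ln(1 − 0.444444) = 0.440839 ≈ 0.4408.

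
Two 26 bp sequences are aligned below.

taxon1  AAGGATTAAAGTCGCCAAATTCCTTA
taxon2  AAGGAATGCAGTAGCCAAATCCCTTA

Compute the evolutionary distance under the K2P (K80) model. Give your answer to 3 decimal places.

Of 26 sites, 2 differences are transitions and 3 are transversions, so P = 2/26 ≈ 0.076923 and Q = 3/26 ≈ 0.115385.
Under the Kimura two-parameter model, d = −½ ln(1 − 2P − Q) − ¼ ln(1 − 2Q).
1 − 2P − Q = 0.730769, giving −½ ln(0.730769) = 0.156829.
1 − 2Q = 0.76923, giving −¼ ln(0.76923) = 0.065591.
d = 0.156829 + 0.065591 = 0.222420.

0.222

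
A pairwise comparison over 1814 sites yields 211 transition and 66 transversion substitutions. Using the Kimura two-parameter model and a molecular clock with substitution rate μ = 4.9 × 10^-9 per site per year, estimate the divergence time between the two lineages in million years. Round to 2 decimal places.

P = 211/1814 ≈ 0.116318 and Q = 66/1814 ≈ 0.036384.
Under the Kimura two-parameter model, d = −½ ln(1 − 2P − Q) − ¼ ln(1 − 2Q).
1 − 2P − Q = 0.73098, giving −½ ln(0.73098) = 0.156685.
1 − 2Q = 0.927232, giving −¼ ln(0.927232) = 0.018888.
d = 0.156685 + 0.018888 = 0.175573.
Under a molecular clock d = 2μt, so t = d/(2μ) = 0.175573 / (2 × 4.9 × 10^-9) = 17.92 million years.

17.92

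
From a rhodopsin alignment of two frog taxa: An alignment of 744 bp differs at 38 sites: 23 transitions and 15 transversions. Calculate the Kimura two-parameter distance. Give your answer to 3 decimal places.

P = 23/744 ≈ 0.030914 and Q = 15/744 ≈ 0.020161.
Under the Kimura two-parameter model, d = −½ ln(1 − 2P − Q) − ¼ ln(1 − 2Q).
1 − 2P − Q = 0.918011, giving −½ ln(0.918011) = 0.042773.
1 − 2Q = 0.959678, giving −¼ ln(0.959678) = 0.010289.
d = 0.042773 + 0.010289 = 0.053062.

0.053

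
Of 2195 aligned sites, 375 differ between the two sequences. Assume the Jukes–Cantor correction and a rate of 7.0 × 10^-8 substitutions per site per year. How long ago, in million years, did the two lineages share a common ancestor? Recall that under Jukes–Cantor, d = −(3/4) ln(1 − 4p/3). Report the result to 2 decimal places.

1.38

p = 375/2195 ≈ 0.170843.
d = −(3/4) ln(1 − 4p/3) = −0.75 ln(1 − 0.227791) = −0.75 ln(0.772209)
  = −0.75 × (-0.258500) = 0.193875 substitutions/site.
Under a molecular clock d = 2μt, so t = d/(2μ) = 0.193875 / (2 × 7.0 × 10^-8) = 1.38 million years.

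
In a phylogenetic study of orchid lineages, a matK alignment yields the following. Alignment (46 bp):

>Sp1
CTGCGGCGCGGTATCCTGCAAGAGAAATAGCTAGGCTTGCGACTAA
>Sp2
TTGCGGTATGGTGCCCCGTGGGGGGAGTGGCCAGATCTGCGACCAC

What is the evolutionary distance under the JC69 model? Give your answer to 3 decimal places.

The sequences differ at 20 of 46 sites, so p = 20/46 ≈ 0.434783.
d = −(3/4) ln(1 − 4p/3) = −0.75 ln(1 − 0.579711) = −0.75 ln(0.420289)
  = −0.75 × (-0.866813) = 0.650110 substitutions/site.

0.650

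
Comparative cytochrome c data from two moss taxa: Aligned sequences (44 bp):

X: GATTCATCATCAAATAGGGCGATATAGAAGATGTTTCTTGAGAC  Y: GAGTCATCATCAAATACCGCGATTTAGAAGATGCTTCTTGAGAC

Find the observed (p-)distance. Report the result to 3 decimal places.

0.114

The sequences differ at 5 of 44 positions (sites 3, 17, 18, 24, 34).
p = 5/44 = 0.113636… ≈ 0.114 (to 3 d.p.).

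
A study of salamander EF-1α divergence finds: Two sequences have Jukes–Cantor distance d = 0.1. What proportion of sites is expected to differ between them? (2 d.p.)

p = (3/4)(1 − e^(−4d/3)) = 0.75 × (1 − e^(-0.133333)) = 0.75 × (1 − 0.875174) = 0.093620.

0.09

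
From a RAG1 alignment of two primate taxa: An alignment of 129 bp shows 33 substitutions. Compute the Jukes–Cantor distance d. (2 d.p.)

p = 33/129 ≈ 0.255814.
d = −(3/4) ln(1 − 4p/3) = −0.75 ln(1 − 0.341085) = −0.75 ln(0.658915)
  = −0.75 × (-0.417161) = 0.312871 substitutions/site.

0.31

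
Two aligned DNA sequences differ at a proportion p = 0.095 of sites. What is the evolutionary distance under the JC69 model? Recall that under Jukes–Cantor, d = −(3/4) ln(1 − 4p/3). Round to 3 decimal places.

0.102

d = −(3/4) ln(1 − 4p/3) = −0.75 ln(1 − 0.126667) = −0.75 ln(0.873333)
  = −0.75 × (-0.135438) = 0.101579 substitutions/site.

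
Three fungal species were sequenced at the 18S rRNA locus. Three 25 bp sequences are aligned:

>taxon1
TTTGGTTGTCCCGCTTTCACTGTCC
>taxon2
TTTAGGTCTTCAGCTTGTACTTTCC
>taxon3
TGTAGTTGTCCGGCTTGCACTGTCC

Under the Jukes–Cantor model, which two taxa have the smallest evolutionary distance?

taxon1–taxon2: 8/25 differ, p = 0.320, d = 0.417.
taxon1–taxon3: 4/25 differ, p = 0.160, d = 0.180.
taxon2–taxon3: 7/25 differ, p = 0.280, d = 0.351.
The smallest distance is between taxon1 and taxon3.

taxon1 and taxon3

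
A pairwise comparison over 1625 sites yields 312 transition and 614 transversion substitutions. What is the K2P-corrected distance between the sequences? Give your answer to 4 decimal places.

P = 312/1625 = 0.192 and Q = 614/1625 ≈ 0.377846.
Under the Kimura two-parameter model, d = −½ ln(1 − 2P − Q) − ¼ ln(1 − 2Q).
1 − 2P − Q = 0.238154, giving −½ ln(0.238154) = 0.717419.
1 − 2Q = 0.244308, giving −¼ ln(0.244308) = 0.352331.
d = 0.717419 + 0.352331 = 1.069750.

1.0698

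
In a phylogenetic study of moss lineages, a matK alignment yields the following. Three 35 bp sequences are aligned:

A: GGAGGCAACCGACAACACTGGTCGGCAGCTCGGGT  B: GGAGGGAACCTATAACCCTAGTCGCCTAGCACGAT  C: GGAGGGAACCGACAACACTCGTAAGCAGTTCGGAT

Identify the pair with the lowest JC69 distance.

A and C

A–B: 13/35 differ, p = 0.371, d = 0.513.
A–C: 6/35 differ, p = 0.171, d = 0.195.
B–C: 13/35 differ, p = 0.371, d = 0.513.
The smallest distance is between A and C.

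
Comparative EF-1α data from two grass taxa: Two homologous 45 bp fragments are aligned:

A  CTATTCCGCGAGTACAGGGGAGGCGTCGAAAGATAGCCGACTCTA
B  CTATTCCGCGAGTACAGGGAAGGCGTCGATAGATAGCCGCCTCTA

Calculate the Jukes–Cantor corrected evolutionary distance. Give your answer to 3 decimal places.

The sequences differ at 3 of 45 sites (20, 30, 40), so p = 3/45 ≈ 0.066667.
d = −(3/4) ln(1 − 4p/3) = −0.75 ln(1 − 0.088889) = −0.75 ln(0.911111)
  = −0.75 × (-0.093091) = 0.069818 substitutions/site.

0.070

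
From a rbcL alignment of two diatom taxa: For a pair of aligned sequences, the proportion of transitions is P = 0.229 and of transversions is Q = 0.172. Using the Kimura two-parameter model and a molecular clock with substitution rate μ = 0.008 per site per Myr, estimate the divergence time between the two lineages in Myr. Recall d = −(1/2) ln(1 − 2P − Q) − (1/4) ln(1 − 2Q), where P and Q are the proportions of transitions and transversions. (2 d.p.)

Under the Kimura two-parameter model, d = −½ ln(1 − 2P − Q) − ¼ ln(1 − 2Q).
1 − 2P − Q = 0.37, giving −½ ln(0.37) = 0.497126.
1 − 2Q = 0.656, giving −¼ ln(0.656) = 0.105399.
d = 0.497126 + 0.105399 = 0.602525.
Under a molecular clock d = 2μt, so t = d/(2μ) = 0.602525 / (2 × 0.008) = 37.66 Myr.

37.66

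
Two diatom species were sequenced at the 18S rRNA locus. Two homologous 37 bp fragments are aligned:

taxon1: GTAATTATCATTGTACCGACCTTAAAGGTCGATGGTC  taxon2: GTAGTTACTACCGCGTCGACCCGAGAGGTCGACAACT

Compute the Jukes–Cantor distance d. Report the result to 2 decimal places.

The sequences differ at 16 of 37 sites, so p = 16/37 ≈ 0.432432.
d = −(3/4) ln(1 − 4p/3) = −0.75 ln(1 − 0.576576) = −0.75 ln(0.423424)
  = −0.75 × (-0.859381) = 0.644536 substitutions/site.

0.64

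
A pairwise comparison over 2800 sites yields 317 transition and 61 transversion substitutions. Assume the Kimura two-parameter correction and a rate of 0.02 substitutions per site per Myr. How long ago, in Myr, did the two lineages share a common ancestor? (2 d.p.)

P = 317/2800 ≈ 0.113214 and Q = 61/2800 ≈ 0.021786.
Under the Kimura two-parameter model, d = −½ ln(1 − 2P − Q) − ¼ ln(1 − 2Q).
1 − 2P − Q = 0.751786, giving −½ ln(0.751786) = 0.142652.
1 − 2Q = 0.956428, giving −¼ ln(0.956428) = 0.011137.
d = 0.142652 + 0.011137 = 0.153789.
Under a molecular clock d = 2μt, so t = d/(2μ) = 0.153789 / (2 × 0.02) = 3.84 Myr.

3.84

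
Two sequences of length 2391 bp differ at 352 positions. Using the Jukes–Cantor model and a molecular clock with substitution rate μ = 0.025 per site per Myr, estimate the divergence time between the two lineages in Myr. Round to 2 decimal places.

3.28

p = 352/2391 ≈ 0.147219.
d = −(3/4) ln(1 − 4p/3) = −0.75 ln(1 − 0.196292) = −0.75 ln(0.803708)
  = −0.75 × (-0.218519) = 0.163889 substitutions/site.
Under a molecular clock d = 2μt, so t = d/(2μ) = 0.163889 / (2 × 0.025) = 3.28 Myr.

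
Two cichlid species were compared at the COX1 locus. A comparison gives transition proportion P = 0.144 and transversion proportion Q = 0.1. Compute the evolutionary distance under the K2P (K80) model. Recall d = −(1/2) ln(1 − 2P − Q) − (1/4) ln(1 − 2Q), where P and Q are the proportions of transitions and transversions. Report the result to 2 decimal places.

0.30

Under the Kimura two-parameter model, d = −½ ln(1 − 2P − Q) − ¼ ln(1 − 2Q).
1 − 2P − Q = 0.612, giving −½ ln(0.612) = 0.245511.
1 − 2Q = 0.8, giving −¼ ln(0.8) = 0.055786.
d = 0.245511 + 0.055786 = 0.301297.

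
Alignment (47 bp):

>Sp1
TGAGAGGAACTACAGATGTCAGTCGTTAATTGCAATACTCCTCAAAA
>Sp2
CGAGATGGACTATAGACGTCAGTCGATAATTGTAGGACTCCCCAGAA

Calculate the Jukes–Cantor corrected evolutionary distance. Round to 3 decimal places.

0.281

The sequences differ at 11 of 47 sites, so p = 11/47 ≈ 0.234043.
d = −(3/4) ln(1 − 4p/3) = −0.75 ln(1 − 0.312057) = −0.75 ln(0.687943)
  = −0.75 × (-0.374049) = 0.280537 substitutions/site.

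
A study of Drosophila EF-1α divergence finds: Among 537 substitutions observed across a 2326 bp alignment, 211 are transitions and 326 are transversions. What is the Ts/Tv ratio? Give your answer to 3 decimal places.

R = 211/326 = 0.647239… ≈ 0.647 (to 3 d.p.).

0.647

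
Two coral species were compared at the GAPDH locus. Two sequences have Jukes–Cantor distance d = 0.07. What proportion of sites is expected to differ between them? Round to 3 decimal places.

p = (3/4)(1 − e^(−4d/3)) = 0.75 × (1 − e^(-0.093333)) = 0.75 × (1 − 0.910890) = 0.066833.

0.067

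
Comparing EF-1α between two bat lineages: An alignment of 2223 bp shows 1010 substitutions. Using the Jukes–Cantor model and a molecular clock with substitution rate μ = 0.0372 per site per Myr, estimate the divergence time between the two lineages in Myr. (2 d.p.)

p = 1010/2223 ≈ 0.454341.
d = −(3/4) ln(1 − 4p/3) = −0.75 ln(1 − 0.605788) = −0.75 ln(0.394212)
  = −0.75 × (-0.930866) = 0.698150 substitutions/site.
Under a molecular clock d = 2μt, so t = d/(2μ) = 0.698150 / (2 × 0.0372) = 9.38 Myr.

9.38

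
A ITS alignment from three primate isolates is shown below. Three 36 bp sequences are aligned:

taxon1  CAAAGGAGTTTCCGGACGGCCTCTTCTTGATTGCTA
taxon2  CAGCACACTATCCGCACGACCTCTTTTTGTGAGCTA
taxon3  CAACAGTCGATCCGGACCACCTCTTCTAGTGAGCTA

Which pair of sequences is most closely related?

taxon2 and taxon3

taxon1–taxon2: 12/36 differ, p = 0.333, d = 0.441.
taxon1–taxon3: 12/36 differ, p = 0.333, d = 0.441.
taxon2–taxon3: 8/36 differ, p = 0.222, d = 0.264.
The smallest distance is between taxon2 and taxon3.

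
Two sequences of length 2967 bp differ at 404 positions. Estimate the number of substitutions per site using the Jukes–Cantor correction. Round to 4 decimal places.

0.1503

p = 404/2967 ≈ 0.136164.
d = −(3/4) ln(1 − 4p/3) = −0.75 ln(1 − 0.181552) = −0.75 ln(0.818448)
  = −0.75 × (-0.200345) = 0.150259 substitutions/site.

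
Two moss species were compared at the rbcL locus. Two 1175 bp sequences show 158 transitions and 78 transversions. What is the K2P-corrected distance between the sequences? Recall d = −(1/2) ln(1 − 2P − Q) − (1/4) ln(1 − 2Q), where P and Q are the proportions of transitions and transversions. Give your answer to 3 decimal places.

P = 158/1175 ≈ 0.134468 and Q = 78/1175 ≈ 0.066383.
Under the Kimura two-parameter model, d = −½ ln(1 − 2P − Q) − ¼ ln(1 − 2Q).
1 − 2P − Q = 0.664681, giving −½ ln(0.664681) = 0.204224.
1 − 2Q = 0.867234, giving −¼ ln(0.867234) = 0.035612.
d = 0.204224 + 0.035612 = 0.239836.

0.240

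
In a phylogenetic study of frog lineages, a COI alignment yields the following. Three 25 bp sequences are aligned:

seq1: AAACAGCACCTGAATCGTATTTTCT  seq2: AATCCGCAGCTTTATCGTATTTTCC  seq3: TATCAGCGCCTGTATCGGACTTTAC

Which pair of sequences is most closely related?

seq1–seq2: 6/25 differ, p = 0.240, d = 0.289.
seq1–seq3: 8/25 differ, p = 0.320, d = 0.417.
seq2–seq3: 8/25 differ, p = 0.320, d = 0.417.
The smallest distance is between seq1 and seq2.

seq1 and seq2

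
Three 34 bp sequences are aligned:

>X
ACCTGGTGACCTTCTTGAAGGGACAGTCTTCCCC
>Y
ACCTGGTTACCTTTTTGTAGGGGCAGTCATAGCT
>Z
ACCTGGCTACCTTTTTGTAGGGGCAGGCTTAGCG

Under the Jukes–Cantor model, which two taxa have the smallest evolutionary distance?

X–Y: 8/34 differ, p = 0.235, d = 0.282.
X–Z: 9/34 differ, p = 0.265, d = 0.326.
Y–Z: 4/34 differ, p = 0.118, d = 0.128.
The smallest distance is between Y and Z.

Y and Z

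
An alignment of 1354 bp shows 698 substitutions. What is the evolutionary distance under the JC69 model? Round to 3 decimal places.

0.872

p = 698/1354 ≈ 0.51551.
d = −(3/4) ln(1 − 4p/3) = −0.75 ln(1 − 0.687347) = −0.75 ln(0.312653)
  = −0.75 × (-1.162661) = 0.871996 substitutions/site.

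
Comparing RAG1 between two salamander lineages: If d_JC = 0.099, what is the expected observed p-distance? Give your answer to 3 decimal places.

p = (3/4)(1 − e^(−4d/3)) = 0.75 × (1 − e^(-0.132)) = 0.75 × (1 − 0.876341) = 0.092744.

0.093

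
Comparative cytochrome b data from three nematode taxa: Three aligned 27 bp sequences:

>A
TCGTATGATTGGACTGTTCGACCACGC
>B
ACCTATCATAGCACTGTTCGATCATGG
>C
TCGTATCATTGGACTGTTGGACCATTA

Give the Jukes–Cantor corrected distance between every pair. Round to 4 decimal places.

d(A,B) = 0.3770, d(A,C) = 0.2127, d(B,C) = 0.3770

A–B: 8/27 sites differ → p ≈ 0.296296, d = −0.75 ln(1 − 0.395061) = 0.376971 ≈ 0.3770.
A–C: 5/27 sites differ → p ≈ 0.185185, d = −0.75 ln(1 − 0.246913) = 0.212681 ≈ 0.2127.
B–C: 8/27 sites differ → p ≈ 0.296296, d = −0.75 ln(1 − 0.395061) = 0.376971 ≈ 0.3770.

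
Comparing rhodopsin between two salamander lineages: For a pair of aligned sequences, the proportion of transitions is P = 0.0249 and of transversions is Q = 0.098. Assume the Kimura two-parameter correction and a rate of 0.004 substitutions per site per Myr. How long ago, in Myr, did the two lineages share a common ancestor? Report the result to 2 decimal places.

16.81

Under the Kimura two-parameter model, d = −½ ln(1 − 2P − Q) − ¼ ln(1 − 2Q).
1 − 2P − Q = 0.8522, giving −½ ln(0.8522) = 0.079967.
1 − 2Q = 0.804, giving −¼ ln(0.804) = 0.054539.
d = 0.079967 + 0.054539 = 0.134506.
Under a molecular clock d = 2μt, so t = d/(2μ) = 0.134506 / (2 × 0.004) = 16.81 Myr.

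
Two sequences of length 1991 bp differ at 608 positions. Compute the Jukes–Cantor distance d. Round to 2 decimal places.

0.39

p = 608/1991 ≈ 0.305374.
d = −(3/4) ln(1 − 4p/3) = −0.75 ln(1 − 0.407165) = −0.75 ln(0.592835)
  = −0.75 × (-0.522839) = 0.392129 substitutions/site.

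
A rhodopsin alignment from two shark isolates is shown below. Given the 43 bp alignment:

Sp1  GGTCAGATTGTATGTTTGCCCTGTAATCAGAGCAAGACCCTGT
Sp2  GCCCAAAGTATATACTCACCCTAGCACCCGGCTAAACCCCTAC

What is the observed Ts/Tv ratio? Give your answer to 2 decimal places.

Transitions are A↔G and C↔T; transversions are all other mismatches.
Transitions: 14. Transversions: 7.
R = 14/7 = 2.00.

2.00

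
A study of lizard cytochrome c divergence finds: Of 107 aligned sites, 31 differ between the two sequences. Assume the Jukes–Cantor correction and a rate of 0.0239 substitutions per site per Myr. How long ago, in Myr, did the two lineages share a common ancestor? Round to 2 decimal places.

7.66

p = 31/107 ≈ 0.28972.
d = −(3/4) ln(1 − 4p/3) = −0.75 ln(1 − 0.386293) = −0.75 ln(0.613707)
  = −0.75 × (-0.488238) = 0.366179 substitutions/site.
Under a molecular clock d = 2μt, so t = d/(2μ) = 0.366179 / (2 × 0.0239) = 7.66 Myr.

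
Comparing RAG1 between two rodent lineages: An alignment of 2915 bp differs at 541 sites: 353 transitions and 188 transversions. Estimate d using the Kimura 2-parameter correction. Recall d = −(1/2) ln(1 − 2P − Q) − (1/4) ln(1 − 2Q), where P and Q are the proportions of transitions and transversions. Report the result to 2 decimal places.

0.22

P = 353/2915 ≈ 0.121098 and Q = 188/2915 ≈ 0.064494.
Under the Kimura two-parameter model, d = −½ ln(1 − 2P − Q) − ¼ ln(1 − 2Q).
1 − 2P − Q = 0.69331, giving −½ ln(0.69331) = 0.183139.
1 − 2Q = 0.871012, giving −¼ ln(0.871012) = 0.034525.
d = 0.183139 + 0.034525 = 0.217664.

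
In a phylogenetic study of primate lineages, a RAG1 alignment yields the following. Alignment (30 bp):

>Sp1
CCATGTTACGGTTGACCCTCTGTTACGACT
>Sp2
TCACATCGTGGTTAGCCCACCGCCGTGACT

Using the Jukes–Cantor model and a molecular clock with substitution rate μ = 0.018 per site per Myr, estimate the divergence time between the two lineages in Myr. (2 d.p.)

20.28

The sequences differ at 14 of 30 sites, so p = 14/30 ≈ 0.466667.
d = −(3/4) ln(1 − 4p/3) = −0.75 ln(1 − 0.622223) = −0.75 ln(0.377777)
  = −0.75 × (-0.973451) = 0.730088 substitutions/site.
Under a molecular clock d = 2μt, so t = d/(2μ) = 0.730088 / (2 × 0.018) = 20.28 Myr.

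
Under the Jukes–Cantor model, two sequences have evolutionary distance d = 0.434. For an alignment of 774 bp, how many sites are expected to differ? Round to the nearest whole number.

Invert JC69: p = (3/4)(1 − e^(−4d/3)) = 0.75 × (1 − e^(-0.578667)) = 0.75 × (1 − 0.560645) = 0.329516.
Expected differing sites = pL ≈ 0.329516 × 774 = 255.045384 ≈ 255.

255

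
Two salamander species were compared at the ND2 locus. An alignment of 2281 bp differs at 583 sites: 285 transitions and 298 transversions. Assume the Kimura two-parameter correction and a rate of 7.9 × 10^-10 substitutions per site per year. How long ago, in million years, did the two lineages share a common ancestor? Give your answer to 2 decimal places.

P = 285/2281 ≈ 0.124945 and Q = 298/2281 ≈ 0.130644.
Under the Kimura two-parameter model, d = −½ ln(1 − 2P − Q) − ¼ ln(1 − 2Q).
1 − 2P − Q = 0.619466, giving −½ ln(0.619466) = 0.239449.
1 − 2Q = 0.738712, giving −¼ ln(0.738712) = 0.075712.
d = 0.239449 + 0.075712 = 0.315161.
Under a molecular clock d = 2μt, so t = d/(2μ) = 0.315161 / (2 × 7.9 × 10^-10) = 199.47 million years.

199.47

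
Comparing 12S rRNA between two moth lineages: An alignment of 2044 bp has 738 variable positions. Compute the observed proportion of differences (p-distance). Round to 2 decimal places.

p = 738/2044 = 0.361056… ≈ 0.36 (to 2 d.p.).

0.36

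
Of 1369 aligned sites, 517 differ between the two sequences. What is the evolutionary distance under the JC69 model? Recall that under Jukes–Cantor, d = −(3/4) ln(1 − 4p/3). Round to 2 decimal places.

p = 517/1369 ≈ 0.377648.
d = −(3/4) ln(1 − 4p/3) = −0.75 ln(1 − 0.503531) = −0.75 ln(0.496469)
  = −0.75 × (-0.700234) = 0.525176 substitutions/site.

0.53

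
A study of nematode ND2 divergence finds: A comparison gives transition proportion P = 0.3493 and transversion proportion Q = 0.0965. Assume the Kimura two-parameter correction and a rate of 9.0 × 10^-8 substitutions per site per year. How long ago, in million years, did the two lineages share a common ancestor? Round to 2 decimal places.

4.70

Under the Kimura two-parameter model, d = −½ ln(1 − 2P − Q) − ¼ ln(1 − 2Q).
1 − 2P − Q = 0.2049, giving −½ ln(0.2049) = 0.792617.
1 − 2Q = 0.807, giving −¼ ln(0.807) = 0.053608.
d = 0.792617 + 0.053608 = 0.846225.
Under a molecular clock d = 2μt, so t = d/(2μ) = 0.846225 / (2 × 9.0 × 10^-8) = 4.70 million years.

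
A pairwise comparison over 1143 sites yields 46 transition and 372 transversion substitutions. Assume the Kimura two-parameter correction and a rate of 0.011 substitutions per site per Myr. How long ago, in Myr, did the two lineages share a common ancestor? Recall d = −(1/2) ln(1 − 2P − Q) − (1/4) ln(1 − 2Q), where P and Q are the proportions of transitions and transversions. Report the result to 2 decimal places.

P = 46/1143 ≈ 0.040245 and Q = 372/1143 ≈ 0.325459.
Under the Kimura two-parameter model, d = −½ ln(1 − 2P − Q) − ¼ ln(1 − 2Q).
1 − 2P − Q = 0.594051, giving −½ ln(0.594051) = 0.260395.
1 − 2Q = 0.349082, giving −¼ ln(0.349082) = 0.263112.
d = 0.260395 + 0.263112 = 0.523507.
Under a molecular clock d = 2μt, so t = d/(2μ) = 0.523507 / (2 × 0.011) = 23.80 Myr.

23.80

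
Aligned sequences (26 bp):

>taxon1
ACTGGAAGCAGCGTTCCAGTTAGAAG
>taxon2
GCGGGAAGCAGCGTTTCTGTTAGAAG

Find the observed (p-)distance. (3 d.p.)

0.154

The sequences differ at 4 of 26 positions (sites 1, 3, 16, 18).
p = 4/26 = 0.153846… ≈ 0.154 (to 3 d.p.).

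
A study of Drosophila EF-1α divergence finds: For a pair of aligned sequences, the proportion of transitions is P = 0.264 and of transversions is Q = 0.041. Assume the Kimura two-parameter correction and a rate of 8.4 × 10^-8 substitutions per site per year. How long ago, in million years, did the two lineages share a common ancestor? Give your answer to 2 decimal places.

Under the Kimura two-parameter model, d = −½ ln(1 − 2P − Q) − ¼ ln(1 − 2Q).
1 − 2P − Q = 0.431, giving −½ ln(0.431) = 0.420824.
1 − 2Q = 0.918, giving −¼ ln(0.918) = 0.021389.
d = 0.420824 + 0.021389 = 0.442213.
Under a molecular clock d = 2μt, so t = d/(2μ) = 0.442213 / (2 × 8.4 × 10^-8) = 2.63 million years.

2.63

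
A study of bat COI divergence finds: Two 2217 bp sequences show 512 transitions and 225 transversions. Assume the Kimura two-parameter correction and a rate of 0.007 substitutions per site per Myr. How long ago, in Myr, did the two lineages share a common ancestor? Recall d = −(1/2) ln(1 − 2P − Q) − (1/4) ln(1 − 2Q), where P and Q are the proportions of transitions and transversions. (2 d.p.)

33.65

P = 512/2217 ≈ 0.230943 and Q = 225/2217 ≈ 0.101488.
Under the Kimura two-parameter model, d = −½ ln(1 − 2P − Q) − ¼ ln(1 − 2Q).
1 − 2P − Q = 0.436626, giving −½ ln(0.436626) = 0.414339.
1 − 2Q = 0.797024, giving −¼ ln(0.797024) = 0.056718.
d = 0.414339 + 0.056718 = 0.471057.
Under a molecular clock d = 2μt, so t = d/(2μ) = 0.471057 / (2 × 0.007) = 33.65 Myr.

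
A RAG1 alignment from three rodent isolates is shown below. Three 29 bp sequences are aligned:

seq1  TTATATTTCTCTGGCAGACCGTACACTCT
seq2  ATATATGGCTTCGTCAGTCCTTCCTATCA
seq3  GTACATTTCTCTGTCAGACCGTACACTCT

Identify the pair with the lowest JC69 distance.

seq1–seq2: 12/29 differ, p = 0.414, d = 0.602.
seq1–seq3: 3/29 differ, p = 0.103, d = 0.111.
seq2–seq3: 12/29 differ, p = 0.414, d = 0.602.
The smallest distance is between seq1 and seq3.

seq1 and seq3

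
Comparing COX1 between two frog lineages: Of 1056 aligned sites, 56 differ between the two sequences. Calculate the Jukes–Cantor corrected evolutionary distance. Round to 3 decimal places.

p = 56/1056 ≈ 0.05303.
d = −(3/4) ln(1 − 4p/3) = −0.75 ln(1 − 0.070707) = −0.75 ln(0.929293)
  = −0.75 × (-0.073331) = 0.054998 substitutions/site.

0.055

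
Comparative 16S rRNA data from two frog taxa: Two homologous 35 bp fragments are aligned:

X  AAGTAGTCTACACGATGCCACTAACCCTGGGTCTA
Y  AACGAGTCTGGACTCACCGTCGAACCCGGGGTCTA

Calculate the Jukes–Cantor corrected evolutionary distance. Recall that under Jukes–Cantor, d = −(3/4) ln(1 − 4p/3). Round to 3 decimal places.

0.458

The sequences differ at 12 of 35 sites, so p = 12/35 ≈ 0.342857.
d = −(3/4) ln(1 − 4p/3) = −0.75 ln(1 − 0.457143) = −0.75 ln(0.542857)
  = −0.75 × (-0.610909) = 0.458182 substitutions/site.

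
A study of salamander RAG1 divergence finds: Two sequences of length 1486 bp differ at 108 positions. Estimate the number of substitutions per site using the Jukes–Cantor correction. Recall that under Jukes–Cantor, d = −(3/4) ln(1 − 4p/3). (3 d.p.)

p = 108/1486 ≈ 0.072678.
d = −(3/4) ln(1 − 4p/3) = −0.75 ln(1 − 0.096904) = −0.75 ln(0.903096)
  = −0.75 × (-0.101926) = 0.076445 substitutions/site.

0.076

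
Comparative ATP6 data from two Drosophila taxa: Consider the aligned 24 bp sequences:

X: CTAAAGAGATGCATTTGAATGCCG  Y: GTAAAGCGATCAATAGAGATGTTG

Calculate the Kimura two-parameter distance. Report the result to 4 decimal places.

0.6110

Of 24 sites, 4 differences are transitions and 6 are transversions, so P = 4/24 ≈ 0.166667 and Q = 6/24 = 0.25.
Under the Kimura two-parameter model, d = −½ ln(1 − 2P − Q) − ¼ ln(1 − 2Q).
1 − 2P − Q = 0.416666, giving −½ ln(0.416666) = 0.437735.
1 − 2Q = 0.5, giving −¼ ln(0.5) = 0.173287.
d = 0.437735 + 0.173287 = 0.611022.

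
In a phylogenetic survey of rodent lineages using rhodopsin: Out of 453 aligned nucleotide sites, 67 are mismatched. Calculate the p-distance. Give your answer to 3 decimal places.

0.148

p = 67/453 = 0.147902… ≈ 0.148 (to 3 d.p.).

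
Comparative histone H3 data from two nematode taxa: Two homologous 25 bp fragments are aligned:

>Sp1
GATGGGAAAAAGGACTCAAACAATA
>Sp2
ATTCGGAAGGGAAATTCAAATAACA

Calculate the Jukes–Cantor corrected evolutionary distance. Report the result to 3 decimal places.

0.663

The sequences differ at 11 of 25 sites, so p = 11/25 = 0.44.
d = −(3/4) ln(1 − 4p/3) = −0.75 ln(1 − 0.586667) = −0.75 ln(0.413333)
  = −0.75 × (-0.883502) = 0.662627 substitutions/site.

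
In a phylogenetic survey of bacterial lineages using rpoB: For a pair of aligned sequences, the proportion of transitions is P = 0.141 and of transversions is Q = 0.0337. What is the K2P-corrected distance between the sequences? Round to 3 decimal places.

0.207

Under the Kimura two-parameter model, d = −½ ln(1 − 2P − Q) − ¼ ln(1 − 2Q).
1 − 2P − Q = 0.6843, giving −½ ln(0.6843) = 0.189679.
1 − 2Q = 0.9326, giving −¼ ln(0.9326) = 0.017445.
d = 0.189679 + 0.017445 = 0.207124.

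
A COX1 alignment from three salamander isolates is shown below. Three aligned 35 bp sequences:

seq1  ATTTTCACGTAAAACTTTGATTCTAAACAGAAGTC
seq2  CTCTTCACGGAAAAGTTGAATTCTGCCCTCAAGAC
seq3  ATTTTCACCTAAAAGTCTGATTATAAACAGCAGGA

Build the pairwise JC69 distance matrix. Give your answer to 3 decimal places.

seq1–seq2: 12/35 sites differ → p ≈ 0.342857, d = −0.75 ln(1 − 0.457143) = 0.458182 ≈ 0.458.
seq1–seq3: 7/35 sites differ → p = 0.2, d = −0.75 ln(1 − 0.266667) = 0.232617 ≈ 0.233.
seq2–seq3: 16/35 sites differ → p ≈ 0.457143, d = −0.75 ln(1 − 0.609524) = 0.705292 ≈ 0.705.

d(seq1,seq2) = 0.458, d(seq1,seq3) = 0.233, d(seq2,seq3) = 0.705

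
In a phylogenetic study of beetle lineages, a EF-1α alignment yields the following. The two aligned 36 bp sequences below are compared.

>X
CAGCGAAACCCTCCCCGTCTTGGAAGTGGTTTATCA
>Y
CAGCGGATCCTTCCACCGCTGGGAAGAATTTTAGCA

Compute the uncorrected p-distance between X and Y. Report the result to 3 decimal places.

The sequences differ at 11 of 36 positions.
p = 11/36 = 0.305555… ≈ 0.306 (to 3 d.p.).

0.306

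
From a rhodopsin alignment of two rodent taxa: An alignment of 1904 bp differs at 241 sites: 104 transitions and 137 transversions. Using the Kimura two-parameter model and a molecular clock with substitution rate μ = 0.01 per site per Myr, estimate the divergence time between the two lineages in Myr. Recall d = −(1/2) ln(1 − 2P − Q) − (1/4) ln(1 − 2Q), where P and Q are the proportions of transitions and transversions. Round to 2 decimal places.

6.94

P = 104/1904 ≈ 0.054622 and Q = 137/1904 ≈ 0.071954.
Under the Kimura two-parameter model, d = −½ ln(1 − 2P − Q) − ¼ ln(1 − 2Q).
1 − 2P − Q = 0.818802, giving −½ ln(0.818802) = 0.099956.
1 − 2Q = 0.856092, giving −¼ ln(0.856092) = 0.038844.
d = 0.099956 + 0.038844 = 0.138800.
Under a molecular clock d = 2μt, so t = d/(2μ) = 0.138800 / (2 × 0.01) = 6.94 Myr.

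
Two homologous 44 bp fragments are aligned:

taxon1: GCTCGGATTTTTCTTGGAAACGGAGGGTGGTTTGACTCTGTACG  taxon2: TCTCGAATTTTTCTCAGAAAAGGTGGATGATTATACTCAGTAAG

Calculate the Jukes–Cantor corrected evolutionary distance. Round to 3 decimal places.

0.339

The sequences differ at 12 of 44 sites, so p = 12/44 ≈ 0.272727.
d = −(3/4) ln(1 − 4p/3) = −0.75 ln(1 − 0.363636) = −0.75 ln(0.636364)
  = −0.75 × (-0.451985) = 0.338989 substitutions/site.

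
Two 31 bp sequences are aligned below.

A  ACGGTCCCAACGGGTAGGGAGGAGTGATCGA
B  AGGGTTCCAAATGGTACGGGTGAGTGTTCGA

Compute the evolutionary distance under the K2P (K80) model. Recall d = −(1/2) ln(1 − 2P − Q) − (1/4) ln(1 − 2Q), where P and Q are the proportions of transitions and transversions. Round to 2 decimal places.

Of 31 sites, 2 differences are transitions and 6 are transversions, so P = 2/31 ≈ 0.064516 and Q = 6/31 ≈ 0.193548.
Under the Kimura two-parameter model, d = −½ ln(1 − 2P − Q) − ¼ ln(1 − 2Q).
1 − 2P − Q = 0.67742, giving −½ ln(0.67742) = 0.194732.
1 − 2Q = 0.612904, giving −¼ ln(0.612904) = 0.122387.
d = 0.194732 + 0.122387 = 0.317119.

0.32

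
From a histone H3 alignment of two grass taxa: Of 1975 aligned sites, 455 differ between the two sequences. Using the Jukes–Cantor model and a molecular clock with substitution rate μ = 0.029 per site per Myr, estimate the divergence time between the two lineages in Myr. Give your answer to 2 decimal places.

4.75

p = 455/1975 ≈ 0.23038.
d = −(3/4) ln(1 − 4p/3) = −0.75 ln(1 − 0.307173) = −0.75 ln(0.692827)
  = −0.75 × (-0.366975) = 0.275231 substitutions/site.
Under a molecular clock d = 2μt, so t = d/(2μ) = 0.275231 / (2 × 0.029) = 4.75 Myr.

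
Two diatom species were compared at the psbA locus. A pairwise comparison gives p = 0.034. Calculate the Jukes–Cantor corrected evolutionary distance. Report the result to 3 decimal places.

0.035

d = −(3/4) ln(1 − 4p/3) = −0.75 ln(1 − 0.045333) = −0.75 ln(0.954667)
  = −0.75 × (-0.046393) = 0.034795 substitutions/site.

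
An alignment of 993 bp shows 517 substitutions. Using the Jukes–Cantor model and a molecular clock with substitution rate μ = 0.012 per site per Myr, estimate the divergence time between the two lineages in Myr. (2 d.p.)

p = 517/993 ≈ 0.520645.
d = −(3/4) ln(1 − 4p/3) = −0.75 ln(1 − 0.694193) = −0.75 ln(0.305807)
  = −0.75 × (-1.184801) = 0.888601 substitutions/site.
Under a molecular clock d = 2μt, so t = d/(2μ) = 0.888601 / (2 × 0.012) = 37.03 Myr.

37.03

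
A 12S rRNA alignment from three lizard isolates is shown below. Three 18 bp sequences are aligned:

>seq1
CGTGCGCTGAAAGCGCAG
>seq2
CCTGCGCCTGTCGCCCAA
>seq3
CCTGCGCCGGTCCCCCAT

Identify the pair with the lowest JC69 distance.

seq2 and seq3

seq1–seq2: 8/18 differ, p = 0.444, d = 0.673.
seq1–seq3: 8/18 differ, p = 0.444, d = 0.673.
seq2–seq3: 3/18 differ, p = 0.167, d = 0.188.
The smallest distance is between seq2 and seq3.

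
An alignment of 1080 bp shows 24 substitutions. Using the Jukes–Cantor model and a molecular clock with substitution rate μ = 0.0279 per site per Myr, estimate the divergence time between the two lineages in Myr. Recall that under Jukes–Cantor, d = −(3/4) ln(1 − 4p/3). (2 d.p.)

0.40

p = 24/1080 ≈ 0.022222.
d = −(3/4) ln(1 − 4p/3) = −0.75 ln(1 − 0.029629) = −0.75 ln(0.970371)
  = −0.75 × (-0.030077) = 0.022558 substitutions/site.
Under a molecular clock d = 2μt, so t = d/(2μ) = 0.022558 / (2 × 0.0279) = 0.40 Myr.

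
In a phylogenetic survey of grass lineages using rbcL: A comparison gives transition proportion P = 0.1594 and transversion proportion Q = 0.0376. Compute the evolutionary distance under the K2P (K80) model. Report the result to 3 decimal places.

Under the Kimura two-parameter model, d = −½ ln(1 − 2P − Q) − ¼ ln(1 − 2Q).
1 − 2P − Q = 0.6436, giving −½ ln(0.6436) = 0.220339.
1 − 2Q = 0.9248, giving −¼ ln(0.9248) = 0.019544.
d = 0.220339 + 0.019544 = 0.239883.

0.240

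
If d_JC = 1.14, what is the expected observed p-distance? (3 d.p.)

p = (3/4)(1 − e^(−4d/3)) = 0.75 × (1 − e^(-1.52)) = 0.75 × (1 − 0.218712) = 0.585966.

0.586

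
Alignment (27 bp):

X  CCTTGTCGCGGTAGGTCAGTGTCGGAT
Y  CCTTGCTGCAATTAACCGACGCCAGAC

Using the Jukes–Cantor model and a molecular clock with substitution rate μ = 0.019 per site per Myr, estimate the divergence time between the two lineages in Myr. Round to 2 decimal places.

23.20

The sequences differ at 14 of 27 sites, so p = 14/27 ≈ 0.518519.
d = −(3/4) ln(1 − 4p/3) = −0.75 ln(1 − 0.691359) = −0.75 ln(0.308641)
  = −0.75 × (-1.175576) = 0.881682 substitutions/site.
Under a molecular clock d = 2μt, so t = d/(2μ) = 0.881682 / (2 × 0.019) = 23.20 Myr.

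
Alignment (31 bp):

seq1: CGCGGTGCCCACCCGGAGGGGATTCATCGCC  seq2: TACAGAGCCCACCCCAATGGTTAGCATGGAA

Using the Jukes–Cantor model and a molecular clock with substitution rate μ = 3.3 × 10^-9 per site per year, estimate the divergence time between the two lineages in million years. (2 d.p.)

The sequences differ at 14 of 31 sites, so p = 14/31 ≈ 0.451613.
d = −(3/4) ln(1 − 4p/3) = −0.75 ln(1 − 0.602151) = −0.75 ln(0.397849)
  = −0.75 × (-0.921683) = 0.691262 substitutions/site.
Under a molecular clock d = 2μt, so t = d/(2μ) = 0.691262 / (2 × 3.3 × 10^-9) = 104.74 million years.

104.74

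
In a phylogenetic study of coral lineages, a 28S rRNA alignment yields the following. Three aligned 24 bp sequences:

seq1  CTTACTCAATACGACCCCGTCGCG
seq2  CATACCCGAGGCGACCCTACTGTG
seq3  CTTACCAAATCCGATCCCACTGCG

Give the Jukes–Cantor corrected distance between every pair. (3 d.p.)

seq1–seq2: 10/24 sites differ → p ≈ 0.416667, d = −0.75 ln(1 − 0.555556) = 0.608198 ≈ 0.608.
seq1–seq3: 7/24 sites differ → p ≈ 0.291667, d = −0.75 ln(1 − 0.388889) = 0.369358 ≈ 0.369.
seq2–seq3: 8/24 sites differ → p ≈ 0.333333, d = −0.75 ln(1 − 0.444444) = 0.440839 ≈ 0.441.

d(seq1,seq2) = 0.608, d(seq1,seq3) = 0.369, d(seq2,seq3) = 0.441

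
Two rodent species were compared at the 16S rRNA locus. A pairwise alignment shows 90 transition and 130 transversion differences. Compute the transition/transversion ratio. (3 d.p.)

0.692

R = 90/130 = 0.692307… ≈ 0.692 (to 3 d.p.).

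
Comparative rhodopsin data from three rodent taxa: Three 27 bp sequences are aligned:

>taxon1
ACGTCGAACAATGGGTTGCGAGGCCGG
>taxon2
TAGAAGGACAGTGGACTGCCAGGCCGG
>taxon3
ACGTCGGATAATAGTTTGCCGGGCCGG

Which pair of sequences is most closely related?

taxon1 and taxon3

taxon1–taxon2: 9/27 differ, p = 0.333, d = 0.441.
taxon1–taxon3: 6/27 differ, p = 0.222, d = 0.264.
taxon2–taxon3: 10/27 differ, p = 0.370, d = 0.511.
The smallest distance is between taxon1 and taxon3.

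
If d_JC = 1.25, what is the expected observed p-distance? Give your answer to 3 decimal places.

p = (3/4)(1 − e^(−4d/3)) = 0.75 × (1 − e^(-1.666667)) = 0.75 × (1 − 0.188876) = 0.608343.

0.608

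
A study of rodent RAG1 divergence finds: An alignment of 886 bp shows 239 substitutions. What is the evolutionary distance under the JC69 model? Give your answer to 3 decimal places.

0.334

p = 239/886 ≈ 0.269752.
d = −(3/4) ln(1 − 4p/3) = −0.75 ln(1 − 0.359669) = −0.75 ln(0.640331)
  = −0.75 × (-0.445770) = 0.334328 substitutions/site.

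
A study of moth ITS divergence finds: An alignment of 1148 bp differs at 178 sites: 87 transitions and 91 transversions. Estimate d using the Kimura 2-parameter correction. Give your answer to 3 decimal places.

P = 87/1148 ≈ 0.075784 and Q = 91/1148 ≈ 0.079268.
Under the Kimura two-parameter model, d = −½ ln(1 − 2P − Q) − ¼ ln(1 − 2Q).
1 − 2P − Q = 0.769164, giving −½ ln(0.769164) = 0.131226.
1 − 2Q = 0.841464, giving −¼ ln(0.841464) = 0.043153.
d = 0.131226 + 0.043153 = 0.174379.

0.174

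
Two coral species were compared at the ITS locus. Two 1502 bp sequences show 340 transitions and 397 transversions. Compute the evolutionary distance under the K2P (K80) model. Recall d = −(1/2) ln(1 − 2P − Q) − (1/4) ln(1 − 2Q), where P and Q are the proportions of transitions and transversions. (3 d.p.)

0.819

P = 340/1502 ≈ 0.226365 and Q = 397/1502 ≈ 0.264314.
Under the Kimura two-parameter model, d = −½ ln(1 − 2P − Q) − ¼ ln(1 − 2Q).
1 − 2P − Q = 0.282956, giving −½ ln(0.282956) = 0.631232.
1 − 2Q = 0.471372, giving −¼ ln(0.471372) = 0.188027.
d = 0.631232 + 0.188027 = 0.819259.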